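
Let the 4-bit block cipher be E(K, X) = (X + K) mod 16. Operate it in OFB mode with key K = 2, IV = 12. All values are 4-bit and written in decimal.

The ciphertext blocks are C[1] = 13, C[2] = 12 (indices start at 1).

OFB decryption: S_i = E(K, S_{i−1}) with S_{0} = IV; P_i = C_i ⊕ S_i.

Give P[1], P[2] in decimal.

P[1]: S = E(K, 12) = 14; 13 ⊕ 14 = 3.
P[2]: S = E(K, 14) = 0; 12 ⊕ 0 = 12.

P[1] = 3, P[2] = 12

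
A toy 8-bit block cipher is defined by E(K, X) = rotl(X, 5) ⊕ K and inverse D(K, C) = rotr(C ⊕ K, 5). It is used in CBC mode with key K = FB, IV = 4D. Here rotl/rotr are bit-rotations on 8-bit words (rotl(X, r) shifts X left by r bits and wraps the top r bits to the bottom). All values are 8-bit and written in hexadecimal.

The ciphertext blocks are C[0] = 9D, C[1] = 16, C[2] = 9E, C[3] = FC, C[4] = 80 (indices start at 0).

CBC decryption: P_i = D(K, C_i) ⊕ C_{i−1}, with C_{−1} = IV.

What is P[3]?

P[3]: D(K, FC) = 38; 38 ⊕ 9E = A6.

P[3] = A6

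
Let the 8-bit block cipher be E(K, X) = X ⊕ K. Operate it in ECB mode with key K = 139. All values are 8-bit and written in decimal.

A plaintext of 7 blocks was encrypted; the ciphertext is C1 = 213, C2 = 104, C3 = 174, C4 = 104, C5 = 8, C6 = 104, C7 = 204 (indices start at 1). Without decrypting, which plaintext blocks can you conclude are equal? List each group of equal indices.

P2 = P4 = P6

ECB encrypts each block independently with the same key, so equal ciphertext blocks imply equal plaintext blocks.
C2 = C4 = C6 = 104, so P2 = P4 = P6.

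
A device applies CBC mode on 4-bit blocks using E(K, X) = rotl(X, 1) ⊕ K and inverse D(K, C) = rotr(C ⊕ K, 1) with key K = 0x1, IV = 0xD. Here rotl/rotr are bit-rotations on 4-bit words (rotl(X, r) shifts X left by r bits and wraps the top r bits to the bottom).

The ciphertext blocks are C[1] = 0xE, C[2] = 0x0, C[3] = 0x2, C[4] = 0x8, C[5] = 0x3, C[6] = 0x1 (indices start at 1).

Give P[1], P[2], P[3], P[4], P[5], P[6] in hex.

P[1] = 0x2, P[2] = 0x6, P[3] = 0x9, P[4] = 0xE, P[5] = 0x9, P[6] = 0x3

CBC decryption: P_i = D(K, C_i) ⊕ C_{i−1}, with C_{0} = IV.
P[1]: D(K, 0xE) = 0xF; 0xF ⊕ 0xD = 0x2.
P[2]: D(K, 0x0) = 0x8; 0x8 ⊕ 0xE = 0x6.
P[3]: D(K, 0x2) = 0x9; 0x9 ⊕ 0x0 = 0x9.
P[4]: D(K, 0x8) = 0xC; 0xC ⊕ 0x2 = 0xE.
P[5]: D(K, 0x3) = 0x1; 0x1 ⊕ 0x8 = 0x9.
P[6]: D(K, 0x1) = 0x0; 0x0 ⊕ 0x3 = 0x3.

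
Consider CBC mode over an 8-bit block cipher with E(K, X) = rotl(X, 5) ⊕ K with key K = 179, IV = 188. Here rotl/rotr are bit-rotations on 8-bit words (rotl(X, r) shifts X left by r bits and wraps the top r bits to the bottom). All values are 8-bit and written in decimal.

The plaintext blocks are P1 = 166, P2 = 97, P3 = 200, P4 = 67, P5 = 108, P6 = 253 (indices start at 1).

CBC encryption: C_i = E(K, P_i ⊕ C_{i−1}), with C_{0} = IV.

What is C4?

C4 = 136

C1: P1 ⊕ 188 = 26; E(K, 26) = 240.
C2: P2 ⊕ 240 = 145; E(K, 145) = 129.
C3: P3 ⊕ 129 = 73; E(K, 73) = 154.
C4: P4 ⊕ 154 = 217; E(K, 217) = 136.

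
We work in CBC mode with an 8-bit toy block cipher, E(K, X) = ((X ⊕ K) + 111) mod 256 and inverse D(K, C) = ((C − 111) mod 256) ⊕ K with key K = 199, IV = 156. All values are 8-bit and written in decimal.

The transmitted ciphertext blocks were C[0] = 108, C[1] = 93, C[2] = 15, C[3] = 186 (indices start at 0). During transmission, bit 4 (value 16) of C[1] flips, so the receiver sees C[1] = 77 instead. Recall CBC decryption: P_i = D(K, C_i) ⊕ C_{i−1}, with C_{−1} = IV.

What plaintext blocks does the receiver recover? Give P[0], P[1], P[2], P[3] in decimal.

Only C[1] changed, to 77. In CBC, a change in C_i garbles P_i and flips the same bit in P_{i+1}. Decrypting the received ciphertext:
P[0]: D(K, 108) = 58; 58 ⊕ 156 = 166.
P[1]: D(K, 77) = 25; 25 ⊕ 108 = 117.
P[2]: D(K, 15) = 103; 103 ⊕ 77 = 42.
P[3]: D(K, 186) = 140; 140 ⊕ 15 = 131.
Blocks that differ from the original plaintext: P[1], P[2].

P[0] = 166, P[1] = 117, P[2] = 42, P[3] = 131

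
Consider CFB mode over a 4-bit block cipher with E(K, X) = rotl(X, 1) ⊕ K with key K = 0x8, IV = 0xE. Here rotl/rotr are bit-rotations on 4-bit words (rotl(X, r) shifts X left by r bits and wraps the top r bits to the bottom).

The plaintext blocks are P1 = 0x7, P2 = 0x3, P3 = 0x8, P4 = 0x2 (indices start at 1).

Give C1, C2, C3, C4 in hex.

C1 = 0x2, C2 = 0xF, C3 = 0xF, C4 = 0x5

CFB encryption: C_i = P_i ⊕ E(K, C_{i−1}), with C_{0} = IV.
C1: E(K, 0xE) = 0x5; 0x7 ⊕ 0x5 = 0x2.
C2: E(K, 0x2) = 0xC; 0x3 ⊕ 0xC = 0xF.
C3: E(K, 0xF) = 0x7; 0x8 ⊕ 0x7 = 0xF.
C4: E(K, 0xF) = 0x7; 0x2 ⊕ 0x7 = 0x5.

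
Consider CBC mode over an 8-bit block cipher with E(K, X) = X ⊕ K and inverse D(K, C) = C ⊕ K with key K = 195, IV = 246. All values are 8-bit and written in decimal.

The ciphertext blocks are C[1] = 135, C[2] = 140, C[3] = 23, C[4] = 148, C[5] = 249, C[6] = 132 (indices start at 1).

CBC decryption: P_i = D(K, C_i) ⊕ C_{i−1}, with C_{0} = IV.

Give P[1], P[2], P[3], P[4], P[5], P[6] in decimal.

P[1] = 178, P[2] = 200, P[3] = 88, P[4] = 64, P[5] = 174, P[6] = 190

P[1]: D(K, 135) = 68; 68 ⊕ 246 = 178.
P[2]: D(K, 140) = 79; 79 ⊕ 135 = 200.
P[3]: D(K, 23) = 212; 212 ⊕ 140 = 88.
P[4]: D(K, 148) = 87; 87 ⊕ 23 = 64.
P[5]: D(K, 249) = 58; 58 ⊕ 148 = 174.
P[6]: D(K, 132) = 71; 71 ⊕ 249 = 190.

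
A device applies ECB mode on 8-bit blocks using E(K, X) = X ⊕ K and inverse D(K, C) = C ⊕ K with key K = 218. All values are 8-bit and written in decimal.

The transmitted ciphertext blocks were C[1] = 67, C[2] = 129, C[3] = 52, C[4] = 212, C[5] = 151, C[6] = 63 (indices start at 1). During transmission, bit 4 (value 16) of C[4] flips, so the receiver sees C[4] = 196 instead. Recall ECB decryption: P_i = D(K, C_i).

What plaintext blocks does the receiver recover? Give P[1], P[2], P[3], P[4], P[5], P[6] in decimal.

Only C[4] changed, to 196. In ECB, a change in C_i affects only P_i. Decrypting the received ciphertext:
P[1]: D(K, 67) = 153.
P[2]: D(K, 129) = 91.
P[3]: D(K, 52) = 238.
P[4]: D(K, 196) = 30.
P[5]: D(K, 151) = 77.
P[6]: D(K, 63) = 229.
Blocks that differ from the original plaintext: P[4].

P[1] = 153, P[2] = 91, P[3] = 238, P[4] = 30, P[5] = 77, P[6] = 229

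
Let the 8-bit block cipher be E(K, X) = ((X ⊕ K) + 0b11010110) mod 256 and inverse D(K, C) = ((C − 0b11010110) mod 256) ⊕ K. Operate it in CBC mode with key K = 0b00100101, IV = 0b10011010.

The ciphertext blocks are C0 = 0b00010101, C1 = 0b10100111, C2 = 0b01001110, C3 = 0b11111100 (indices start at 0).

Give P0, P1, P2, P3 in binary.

CBC decryption: P_i = D(K, C_i) ⊕ C_{i−1}, with C_{−1} = IV.
P0: D(K, 0b00010101) = 0b00011010; 0b00011010 ⊕ 0b10011010 = 0b10000000.
P1: D(K, 0b10100111) = 0b11110100; 0b11110100 ⊕ 0b00010101 = 0b11100001.
P2: D(K, 0b01001110) = 0b01011101; 0b01011101 ⊕ 0b10100111 = 0b11111010.
P3: D(K, 0b11111100) = 0b00000011; 0b00000011 ⊕ 0b01001110 = 0b01001101.

P0 = 0b10000000, P1 = 0b11100001, P2 = 0b11111010, P3 = 0b01001101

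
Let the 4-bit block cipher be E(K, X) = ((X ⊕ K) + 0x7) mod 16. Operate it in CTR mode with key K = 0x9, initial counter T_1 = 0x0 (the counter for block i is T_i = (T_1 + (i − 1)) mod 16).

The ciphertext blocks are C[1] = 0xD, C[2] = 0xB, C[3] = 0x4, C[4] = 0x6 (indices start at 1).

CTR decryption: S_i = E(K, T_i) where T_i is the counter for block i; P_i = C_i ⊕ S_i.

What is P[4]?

P[4] = 0x7

P[4]: T = 0x3, S = E(K, T) = 0x1; 0x6 ⊕ 0x1 = 0x7.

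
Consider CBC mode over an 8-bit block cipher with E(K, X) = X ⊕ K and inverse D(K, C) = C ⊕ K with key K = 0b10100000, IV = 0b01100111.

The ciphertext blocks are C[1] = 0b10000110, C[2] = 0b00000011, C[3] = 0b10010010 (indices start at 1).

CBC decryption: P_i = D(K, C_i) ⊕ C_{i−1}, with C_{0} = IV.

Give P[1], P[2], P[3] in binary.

P[1] = 0b01000001, P[2] = 0b00100101, P[3] = 0b00110001

P[1]: D(K, 0b10000110) = 0b00100110; 0b00100110 ⊕ 0b01100111 = 0b01000001.
P[2]: D(K, 0b00000011) = 0b10100011; 0b10100011 ⊕ 0b10000110 = 0b00100101.
P[3]: D(K, 0b10010010) = 0b00110010; 0b00110010 ⊕ 0b00000011 = 0b00110001.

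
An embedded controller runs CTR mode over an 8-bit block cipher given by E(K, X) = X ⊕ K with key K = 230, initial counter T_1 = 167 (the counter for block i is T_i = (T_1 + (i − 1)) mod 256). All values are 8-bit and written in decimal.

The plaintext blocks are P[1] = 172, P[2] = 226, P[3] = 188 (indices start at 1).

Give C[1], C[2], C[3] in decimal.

C[1] = 237, C[2] = 172, C[3] = 243

CTR encryption: S_i = E(K, T_i) where T_i is the counter for block i; C_i = P_i ⊕ S_i.
C[1]: T = 167, S = E(K, T) = 65; 172 ⊕ 65 = 237.
C[2]: T = 168, S = E(K, T) = 78; 226 ⊕ 78 = 172.
C[3]: T = 169, S = E(K, T) = 79; 188 ⊕ 79 = 243.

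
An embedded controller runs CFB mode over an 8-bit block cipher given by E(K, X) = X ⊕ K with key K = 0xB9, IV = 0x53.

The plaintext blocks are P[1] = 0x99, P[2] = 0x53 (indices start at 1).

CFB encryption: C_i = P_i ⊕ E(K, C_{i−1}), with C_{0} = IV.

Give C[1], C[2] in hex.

C[1]: E(K, 0x53) = 0xEA; 0x99 ⊕ 0xEA = 0x73.
C[2]: E(K, 0x73) = 0xCA; 0x53 ⊕ 0xCA = 0x99.

C[1] = 0x73, C[2] = 0x99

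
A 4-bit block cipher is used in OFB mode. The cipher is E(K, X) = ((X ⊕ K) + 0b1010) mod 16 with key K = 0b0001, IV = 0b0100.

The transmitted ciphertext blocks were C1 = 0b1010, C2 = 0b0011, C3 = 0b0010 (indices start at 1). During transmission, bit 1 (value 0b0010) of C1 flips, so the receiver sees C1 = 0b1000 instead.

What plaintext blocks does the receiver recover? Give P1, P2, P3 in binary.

OFB decryption: S_i = E(K, S_{i−1}) with S_{0} = IV; P_i = C_i ⊕ S_i.
Only C1 changed, to 0b1000. In OFB, a change in C_i flips the same bit in P_i only; the keystream is unaffected. Decrypting the received ciphertext:
P1: S = E(K, 0b0100) = 0b1111; 0b1000 ⊕ 0b1111 = 0b0111.
P2: S = E(K, 0b1111) = 0b1000; 0b0011 ⊕ 0b1000 = 0b1011.
P3: S = E(K, 0b1000) = 0b0011; 0b0010 ⊕ 0b0011 = 0b0001.
Blocks that differ from the original plaintext: P1.

P1 = 0b0111, P2 = 0b1011, P3 = 0b0001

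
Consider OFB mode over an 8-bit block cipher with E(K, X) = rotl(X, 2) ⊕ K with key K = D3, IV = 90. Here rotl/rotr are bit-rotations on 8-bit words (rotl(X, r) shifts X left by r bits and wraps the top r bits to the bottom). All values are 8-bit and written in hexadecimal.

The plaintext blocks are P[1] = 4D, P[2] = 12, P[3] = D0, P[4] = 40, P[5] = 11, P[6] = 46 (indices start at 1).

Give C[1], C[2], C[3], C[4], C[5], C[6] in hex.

C[1] = DC, C[2] = 87, C[3] = 55, C[4] = 85, C[5] = D5, C[6] = 86

OFB encryption: S_i = E(K, S_{i−1}) with S_{0} = IV; C_i = P_i ⊕ S_i.
C[1]: S = E(K, 90) = 91; 4D ⊕ 91 = DC.
C[2]: S = E(K, 91) = 95; 12 ⊕ 95 = 87.
C[3]: S = E(K, 95) = 85; D0 ⊕ 85 = 55.
C[4]: S = E(K, 85) = C5; 40 ⊕ C5 = 85.
C[5]: S = E(K, C5) = C4; 11 ⊕ C4 = D5.
C[6]: S = E(K, C4) = C0; 46 ⊕ C0 = 86.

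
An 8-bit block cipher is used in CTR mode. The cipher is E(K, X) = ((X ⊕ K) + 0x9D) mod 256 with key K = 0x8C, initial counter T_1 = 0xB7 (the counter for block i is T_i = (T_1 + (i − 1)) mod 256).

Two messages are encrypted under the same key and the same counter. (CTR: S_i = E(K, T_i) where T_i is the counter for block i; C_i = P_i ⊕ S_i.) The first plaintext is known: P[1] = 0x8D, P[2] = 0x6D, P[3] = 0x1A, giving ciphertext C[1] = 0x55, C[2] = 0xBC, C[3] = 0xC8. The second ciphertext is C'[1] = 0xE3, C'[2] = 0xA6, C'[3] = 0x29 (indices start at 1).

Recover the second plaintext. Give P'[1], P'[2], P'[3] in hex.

In CTR with a reused counter, both messages share the same keystream S_i, so C_i ⊕ C'_i = P_i ⊕ P'_i and thus P'_i = P_i ⊕ C_i ⊕ C'_i.
P'[1]: 0x8D ⊕ 0x55 ⊕ 0xE3 = 0x3B.
P'[2]: 0x6D ⊕ 0xBC ⊕ 0xA6 = 0x77.
P'[3]: 0x1A ⊕ 0xC8 ⊕ 0x29 = 0xFB.

P'[1] = 0x3B, P'[2] = 0x77, P'[3] = 0xFB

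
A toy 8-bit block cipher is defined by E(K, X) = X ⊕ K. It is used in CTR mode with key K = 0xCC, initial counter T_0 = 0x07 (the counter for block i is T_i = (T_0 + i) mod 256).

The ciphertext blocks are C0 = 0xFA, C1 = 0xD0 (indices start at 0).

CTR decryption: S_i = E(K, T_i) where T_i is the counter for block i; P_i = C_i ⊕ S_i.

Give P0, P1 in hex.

P0: T = 0x07, S = E(K, T) = 0xCB; 0xFA ⊕ 0xCB = 0x31.
P1: T = 0x08, S = E(K, T) = 0xC4; 0xD0 ⊕ 0xC4 = 0x14.

P0 = 0x31, P1 = 0x14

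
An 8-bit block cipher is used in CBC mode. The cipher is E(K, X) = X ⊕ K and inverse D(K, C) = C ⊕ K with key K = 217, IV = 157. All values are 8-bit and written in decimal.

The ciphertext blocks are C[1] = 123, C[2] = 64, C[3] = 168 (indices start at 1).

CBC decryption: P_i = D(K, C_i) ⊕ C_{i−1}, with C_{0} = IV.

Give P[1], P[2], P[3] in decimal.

P[1]: D(K, 123) = 162; 162 ⊕ 157 = 63.
P[2]: D(K, 64) = 153; 153 ⊕ 123 = 226.
P[3]: D(K, 168) = 113; 113 ⊕ 64 = 49.

P[1] = 63, P[2] = 226, P[3] = 49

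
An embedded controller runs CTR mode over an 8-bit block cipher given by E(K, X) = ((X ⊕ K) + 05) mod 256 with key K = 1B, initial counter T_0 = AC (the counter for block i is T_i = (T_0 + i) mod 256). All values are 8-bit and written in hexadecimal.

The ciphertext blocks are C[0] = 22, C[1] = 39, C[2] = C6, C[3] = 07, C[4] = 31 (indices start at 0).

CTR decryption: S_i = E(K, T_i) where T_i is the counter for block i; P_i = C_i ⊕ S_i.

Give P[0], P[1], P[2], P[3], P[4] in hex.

P[0]: T = AC, S = E(K, T) = BC; 22 ⊕ BC = 9E.
P[1]: T = AD, S = E(K, T) = BB; 39 ⊕ BB = 82.
P[2]: T = AE, S = E(K, T) = BA; C6 ⊕ BA = 7C.
P[3]: T = AF, S = E(K, T) = B9; 07 ⊕ B9 = BE.
P[4]: T = B0, S = E(K, T) = B0; 31 ⊕ B0 = 81.

P[0] = 9E, P[1] = 82, P[2] = 7C, P[3] = BE, P[4] = 81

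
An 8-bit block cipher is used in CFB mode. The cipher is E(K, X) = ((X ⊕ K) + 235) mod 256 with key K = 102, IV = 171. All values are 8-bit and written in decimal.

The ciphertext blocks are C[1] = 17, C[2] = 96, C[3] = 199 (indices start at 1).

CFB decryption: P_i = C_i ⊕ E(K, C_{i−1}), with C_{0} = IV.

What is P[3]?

P[3] = 54

P[3]: E(K, 96) = 241; 199 ⊕ 241 = 54.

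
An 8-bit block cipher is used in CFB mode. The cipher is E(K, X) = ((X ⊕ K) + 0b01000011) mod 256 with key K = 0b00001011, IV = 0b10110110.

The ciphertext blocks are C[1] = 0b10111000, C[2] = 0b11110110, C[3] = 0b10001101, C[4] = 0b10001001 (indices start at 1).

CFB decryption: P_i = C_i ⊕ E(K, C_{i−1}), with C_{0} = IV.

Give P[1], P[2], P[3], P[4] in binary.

P[1] = 0b10111000, P[2] = 0b00000000, P[3] = 0b11001101, P[4] = 0b01000000

P[1]: E(K, 0b10110110) = 0b00000000; 0b10111000 ⊕ 0b00000000 = 0b10111000.
P[2]: E(K, 0b10111000) = 0b11110110; 0b11110110 ⊕ 0b11110110 = 0b00000000.
P[3]: E(K, 0b11110110) = 0b01000000; 0b10001101 ⊕ 0b01000000 = 0b11001101.
P[4]: E(K, 0b10001101) = 0b11001001; 0b10001001 ⊕ 0b11001001 = 0b01000000.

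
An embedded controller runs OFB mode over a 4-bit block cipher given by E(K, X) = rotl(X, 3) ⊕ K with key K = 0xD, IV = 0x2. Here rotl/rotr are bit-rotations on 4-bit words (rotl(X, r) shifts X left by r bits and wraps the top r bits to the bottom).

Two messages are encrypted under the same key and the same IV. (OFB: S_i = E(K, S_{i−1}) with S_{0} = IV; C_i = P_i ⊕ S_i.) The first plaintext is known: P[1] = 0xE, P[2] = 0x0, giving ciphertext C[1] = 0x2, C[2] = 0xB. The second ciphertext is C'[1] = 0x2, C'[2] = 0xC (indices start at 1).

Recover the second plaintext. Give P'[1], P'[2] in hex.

P'[1] = 0xE, P'[2] = 0x7

In OFB with a reused IV, both messages share the same keystream S_i, so C_i ⊕ C'_i = P_i ⊕ P'_i and thus P'_i = P_i ⊕ C_i ⊕ C'_i.
P'[1]: 0xE ⊕ 0x2 ⊕ 0x2 = 0xE.
P'[2]: 0x0 ⊕ 0xB ⊕ 0xC = 0x7.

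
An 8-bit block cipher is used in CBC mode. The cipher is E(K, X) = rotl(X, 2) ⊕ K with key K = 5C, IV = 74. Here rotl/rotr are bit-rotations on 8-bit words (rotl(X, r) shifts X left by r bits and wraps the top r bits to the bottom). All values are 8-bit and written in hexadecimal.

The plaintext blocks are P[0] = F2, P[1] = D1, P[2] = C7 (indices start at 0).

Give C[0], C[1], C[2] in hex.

CBC encryption: C_i = E(K, P_i ⊕ C_{i−1}), with C_{−1} = IV.
C[0]: P[0] ⊕ 74 = 86; E(K, 86) = 46.
C[1]: P[1] ⊕ 46 = 97; E(K, 97) = 02.
C[2]: P[2] ⊕ 02 = C5; E(K, C5) = 4B.

C[0] = 46, C[1] = 02, C[2] = 4B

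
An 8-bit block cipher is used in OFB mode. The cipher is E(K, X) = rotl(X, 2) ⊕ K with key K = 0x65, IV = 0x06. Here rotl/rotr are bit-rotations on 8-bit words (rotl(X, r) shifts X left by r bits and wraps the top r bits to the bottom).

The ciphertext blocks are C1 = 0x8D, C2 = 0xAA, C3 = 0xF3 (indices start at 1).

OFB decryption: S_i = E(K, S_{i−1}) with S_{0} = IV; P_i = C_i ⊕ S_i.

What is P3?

P1: S = E(K, 0x06) = 0x7D; 0x8D ⊕ 0x7D = 0xF0.
P2: S = E(K, 0x7D) = 0x90; 0xAA ⊕ 0x90 = 0x3A.
P3: S = E(K, 0x90) = 0x27; 0xF3 ⊕ 0x27 = 0xD4.

P3 = 0xD4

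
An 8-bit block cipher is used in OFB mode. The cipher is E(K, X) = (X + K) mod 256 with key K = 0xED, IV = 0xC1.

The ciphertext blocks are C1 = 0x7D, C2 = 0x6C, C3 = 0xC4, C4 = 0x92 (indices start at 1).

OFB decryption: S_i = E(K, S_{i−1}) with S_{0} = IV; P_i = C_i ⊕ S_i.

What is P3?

P3 = 0x4C

P1: S = E(K, 0xC1) = 0xAE; 0x7D ⊕ 0xAE = 0xD3.
P2: S = E(K, 0xAE) = 0x9B; 0x6C ⊕ 0x9B = 0xF7.
P3: S = E(K, 0x9B) = 0x88; 0xC4 ⊕ 0x88 = 0x4C.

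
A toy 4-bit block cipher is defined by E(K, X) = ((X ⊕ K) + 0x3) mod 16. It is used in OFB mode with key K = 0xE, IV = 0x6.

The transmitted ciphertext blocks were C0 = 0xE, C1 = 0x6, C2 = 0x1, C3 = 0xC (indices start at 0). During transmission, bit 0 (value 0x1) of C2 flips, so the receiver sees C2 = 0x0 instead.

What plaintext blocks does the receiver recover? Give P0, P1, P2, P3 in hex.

P0 = 0x5, P1 = 0xE, P2 = 0x9, P3 = 0x6

OFB decryption: S_i = E(K, S_{i−1}) with S_{−1} = IV; P_i = C_i ⊕ S_i.
Only C2 changed, to 0x0. In OFB, a change in C_i flips the same bit in P_i only; the keystream is unaffected. Decrypting the received ciphertext:
P0: S = E(K, 0x6) = 0xB; 0xE ⊕ 0xB = 0x5.
P1: S = E(K, 0xB) = 0x8; 0x6 ⊕ 0x8 = 0xE.
P2: S = E(K, 0x8) = 0x9; 0x0 ⊕ 0x9 = 0x9.
P3: S = E(K, 0x9) = 0xA; 0xC ⊕ 0xA = 0x6.
Blocks that differ from the original plaintext: P2.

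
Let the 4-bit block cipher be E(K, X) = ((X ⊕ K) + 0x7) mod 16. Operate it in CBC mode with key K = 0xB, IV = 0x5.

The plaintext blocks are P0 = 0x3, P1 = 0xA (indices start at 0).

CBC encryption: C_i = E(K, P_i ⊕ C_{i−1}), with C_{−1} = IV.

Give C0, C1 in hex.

C0: P0 ⊕ 0x5 = 0x6; E(K, 0x6) = 0x4.
C1: P1 ⊕ 0x4 = 0xE; E(K, 0xE) = 0xC.

C0 = 0x4, C1 = 0xC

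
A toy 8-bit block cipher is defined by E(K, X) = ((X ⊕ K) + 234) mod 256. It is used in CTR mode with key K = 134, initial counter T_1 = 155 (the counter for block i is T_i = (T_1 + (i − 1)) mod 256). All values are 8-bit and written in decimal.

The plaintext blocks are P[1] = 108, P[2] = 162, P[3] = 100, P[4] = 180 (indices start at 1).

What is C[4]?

C[4] = 182

CTR encryption: S_i = E(K, T_i) where T_i is the counter for block i; C_i = P_i ⊕ S_i.
C[1]: T = 155, S = E(K, T) = 7; 108 ⊕ 7 = 107.
C[2]: T = 156, S = E(K, T) = 4; 162 ⊕ 4 = 166.
C[3]: T = 157, S = E(K, T) = 5; 100 ⊕ 5 = 97.
C[4]: T = 158, S = E(K, T) = 2; 180 ⊕ 2 = 182.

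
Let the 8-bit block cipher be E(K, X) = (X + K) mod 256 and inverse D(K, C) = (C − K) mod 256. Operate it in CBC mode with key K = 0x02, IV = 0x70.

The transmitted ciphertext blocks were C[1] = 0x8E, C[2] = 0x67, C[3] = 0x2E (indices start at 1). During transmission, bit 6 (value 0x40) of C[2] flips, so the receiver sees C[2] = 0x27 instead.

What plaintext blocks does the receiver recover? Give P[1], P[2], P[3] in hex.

CBC decryption: P_i = D(K, C_i) ⊕ C_{i−1}, with C_{0} = IV.
Only C[2] changed, to 0x27. In CBC, a change in C_i garbles P_i and flips the same bit in P_{i+1}. Decrypting the received ciphertext:
P[1]: D(K, 0x8E) = 0x8C; 0x8C ⊕ 0x70 = 0xFC.
P[2]: D(K, 0x27) = 0x25; 0x25 ⊕ 0x8E = 0xAB.
P[3]: D(K, 0x2E) = 0x2C; 0x2C ⊕ 0x27 = 0x0B.
Blocks that differ from the original plaintext: P[2], P[3].

P[1] = 0xFC, P[2] = 0xAB, P[3] = 0x0B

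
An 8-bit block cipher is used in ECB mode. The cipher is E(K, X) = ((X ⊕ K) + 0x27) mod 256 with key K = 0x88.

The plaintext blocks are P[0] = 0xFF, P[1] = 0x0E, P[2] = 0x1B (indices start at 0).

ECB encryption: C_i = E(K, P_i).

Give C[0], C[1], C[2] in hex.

C[0] = 0x9E, C[1] = 0xAD, C[2] = 0xBA

C[0]: E(K, 0xFF) = 0x9E.
C[1]: E(K, 0x0E) = 0xAD.
C[2]: E(K, 0x1B) = 0xBA.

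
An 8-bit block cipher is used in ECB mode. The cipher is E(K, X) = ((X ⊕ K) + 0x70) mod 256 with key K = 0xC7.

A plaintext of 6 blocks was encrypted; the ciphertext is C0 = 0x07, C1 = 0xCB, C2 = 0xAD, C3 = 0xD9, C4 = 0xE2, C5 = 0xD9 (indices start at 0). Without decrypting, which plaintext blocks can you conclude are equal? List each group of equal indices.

P3 = P5

ECB encrypts each block independently with the same key, so equal ciphertext blocks imply equal plaintext blocks.
C3 = C5 = 0xD9, so P3 = P5.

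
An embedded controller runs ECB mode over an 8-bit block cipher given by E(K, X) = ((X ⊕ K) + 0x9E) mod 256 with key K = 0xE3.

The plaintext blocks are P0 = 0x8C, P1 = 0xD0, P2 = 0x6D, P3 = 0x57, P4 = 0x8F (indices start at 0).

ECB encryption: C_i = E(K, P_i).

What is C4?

C4: E(K, 0x8F) = 0x0A.

C4 = 0x0A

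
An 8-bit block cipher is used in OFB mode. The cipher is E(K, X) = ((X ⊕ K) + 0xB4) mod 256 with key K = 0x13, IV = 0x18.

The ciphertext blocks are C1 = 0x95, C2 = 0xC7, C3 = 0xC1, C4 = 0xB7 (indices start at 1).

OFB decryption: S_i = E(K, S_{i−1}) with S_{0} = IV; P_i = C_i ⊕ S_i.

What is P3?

P1: S = E(K, 0x18) = 0xBF; 0x95 ⊕ 0xBF = 0x2A.
P2: S = E(K, 0xBF) = 0x60; 0xC7 ⊕ 0x60 = 0xA7.
P3: S = E(K, 0x60) = 0x27; 0xC1 ⊕ 0x27 = 0xE6.

P3 = 0xE6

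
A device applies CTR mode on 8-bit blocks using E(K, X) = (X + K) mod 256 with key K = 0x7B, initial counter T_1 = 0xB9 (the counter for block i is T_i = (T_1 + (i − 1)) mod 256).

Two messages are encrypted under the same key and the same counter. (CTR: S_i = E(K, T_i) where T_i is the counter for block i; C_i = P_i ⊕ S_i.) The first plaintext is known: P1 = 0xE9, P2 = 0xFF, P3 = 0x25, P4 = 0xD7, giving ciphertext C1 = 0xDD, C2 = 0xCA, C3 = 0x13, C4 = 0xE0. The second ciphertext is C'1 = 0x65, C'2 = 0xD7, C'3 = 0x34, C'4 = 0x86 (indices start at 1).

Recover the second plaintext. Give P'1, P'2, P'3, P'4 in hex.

In CTR with a reused counter, both messages share the same keystream S_i, so C_i ⊕ C'_i = P_i ⊕ P'_i and thus P'_i = P_i ⊕ C_i ⊕ C'_i.
P'1: 0xE9 ⊕ 0xDD ⊕ 0x65 = 0x51.
P'2: 0xFF ⊕ 0xCA ⊕ 0xD7 = 0xE2.
P'3: 0x25 ⊕ 0x13 ⊕ 0x34 = 0x02.
P'4: 0xD7 ⊕ 0xE0 ⊕ 0x86 = 0xB1.

P'1 = 0x51, P'2 = 0xE2, P'3 = 0x02, P'4 = 0xB1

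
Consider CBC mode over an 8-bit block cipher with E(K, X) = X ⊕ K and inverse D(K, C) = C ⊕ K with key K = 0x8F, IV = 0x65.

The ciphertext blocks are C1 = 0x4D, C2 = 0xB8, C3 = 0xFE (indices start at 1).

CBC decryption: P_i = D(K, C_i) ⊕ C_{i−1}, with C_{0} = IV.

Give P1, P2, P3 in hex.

P1 = 0xA7, P2 = 0x7A, P3 = 0xC9

P1: D(K, 0x4D) = 0xC2; 0xC2 ⊕ 0x65 = 0xA7.
P2: D(K, 0xB8) = 0x37; 0x37 ⊕ 0x4D = 0x7A.
P3: D(K, 0xFE) = 0x71; 0x71 ⊕ 0xB8 = 0xC9.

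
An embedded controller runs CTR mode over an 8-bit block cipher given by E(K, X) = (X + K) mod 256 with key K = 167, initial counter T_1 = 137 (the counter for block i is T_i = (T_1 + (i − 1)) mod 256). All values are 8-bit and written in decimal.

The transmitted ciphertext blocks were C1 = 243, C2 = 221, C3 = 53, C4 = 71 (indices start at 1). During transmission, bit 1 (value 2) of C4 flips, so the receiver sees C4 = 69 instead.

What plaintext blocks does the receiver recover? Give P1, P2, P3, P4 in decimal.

CTR decryption: S_i = E(K, T_i) where T_i is the counter for block i; P_i = C_i ⊕ S_i.
Only C4 changed, to 69. In CTR, a change in C_i flips the same bit in P_i only; the keystream is unaffected. Decrypting the received ciphertext:
P1: T = 137, S = E(K, T) = 48; 243 ⊕ 48 = 195.
P2: T = 138, S = E(K, T) = 49; 221 ⊕ 49 = 236.
P3: T = 139, S = E(K, T) = 50; 53 ⊕ 50 = 7.
P4: T = 140, S = E(K, T) = 51; 69 ⊕ 51 = 118.
Blocks that differ from the original plaintext: P4.

P1 = 195, P2 = 236, P3 = 7, P4 = 118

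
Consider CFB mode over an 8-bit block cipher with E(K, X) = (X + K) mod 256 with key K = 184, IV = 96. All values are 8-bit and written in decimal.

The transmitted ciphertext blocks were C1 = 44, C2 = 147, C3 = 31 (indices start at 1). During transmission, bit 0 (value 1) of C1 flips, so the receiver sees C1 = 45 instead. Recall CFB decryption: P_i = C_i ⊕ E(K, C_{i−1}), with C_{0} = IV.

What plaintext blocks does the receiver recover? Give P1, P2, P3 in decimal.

P1 = 53, P2 = 118, P3 = 84

Only C1 changed, to 45. In CFB, a change in C_i flips the same bit in P_i and garbles P_{i+1}. Decrypting the received ciphertext:
P1: E(K, 96) = 24; 45 ⊕ 24 = 53.
P2: E(K, 45) = 229; 147 ⊕ 229 = 118.
P3: E(K, 147) = 75; 31 ⊕ 75 = 84.
Blocks that differ from the original plaintext: P1, P2.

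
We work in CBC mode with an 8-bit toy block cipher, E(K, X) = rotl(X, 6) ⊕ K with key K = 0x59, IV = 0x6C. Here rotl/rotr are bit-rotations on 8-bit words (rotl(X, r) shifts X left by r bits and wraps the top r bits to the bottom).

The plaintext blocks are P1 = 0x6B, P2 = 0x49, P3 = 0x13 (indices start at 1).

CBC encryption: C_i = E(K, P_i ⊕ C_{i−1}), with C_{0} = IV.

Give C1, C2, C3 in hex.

C1 = 0x98, C2 = 0x2D, C3 = 0xD6

C1: P1 ⊕ 0x6C = 0x07; E(K, 0x07) = 0x98.
C2: P2 ⊕ 0x98 = 0xD1; E(K, 0xD1) = 0x2D.
C3: P3 ⊕ 0x2D = 0x3E; E(K, 0x3E) = 0xD6.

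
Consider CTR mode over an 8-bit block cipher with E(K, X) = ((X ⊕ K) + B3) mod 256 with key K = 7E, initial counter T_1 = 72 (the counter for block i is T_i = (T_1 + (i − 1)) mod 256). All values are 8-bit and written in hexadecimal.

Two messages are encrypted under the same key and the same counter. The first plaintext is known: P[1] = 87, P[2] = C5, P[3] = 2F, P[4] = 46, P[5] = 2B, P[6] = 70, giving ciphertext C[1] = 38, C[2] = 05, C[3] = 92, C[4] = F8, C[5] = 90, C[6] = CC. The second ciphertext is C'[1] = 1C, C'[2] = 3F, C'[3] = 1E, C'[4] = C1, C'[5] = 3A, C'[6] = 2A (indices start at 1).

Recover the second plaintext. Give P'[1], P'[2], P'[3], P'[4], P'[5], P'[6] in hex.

In CTR with a reused counter, both messages share the same keystream S_i, so C_i ⊕ C'_i = P_i ⊕ P'_i and thus P'_i = P_i ⊕ C_i ⊕ C'_i.
P'[1]: 87 ⊕ 38 ⊕ 1C = A3.
P'[2]: C5 ⊕ 05 ⊕ 3F = FF.
P'[3]: 2F ⊕ 92 ⊕ 1E = A3.
P'[4]: 46 ⊕ F8 ⊕ C1 = 7F.
P'[5]: 2B ⊕ 90 ⊕ 3A = 81.
P'[6]: 70 ⊕ CC ⊕ 2A = 96.

P'[1] = A3, P'[2] = FF, P'[3] = A3, P'[4] = 7F, P'[5] = 81, P'[6] = 96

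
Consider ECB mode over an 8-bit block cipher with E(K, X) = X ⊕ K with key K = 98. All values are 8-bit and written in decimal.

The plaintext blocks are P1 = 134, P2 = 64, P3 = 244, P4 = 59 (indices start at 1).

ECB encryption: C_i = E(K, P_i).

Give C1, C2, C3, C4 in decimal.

C1 = 228, C2 = 34, C3 = 150, C4 = 89

C1: E(K, 134) = 228.
C2: E(K, 64) = 34.
C3: E(K, 244) = 150.
C4: E(K, 59) = 89.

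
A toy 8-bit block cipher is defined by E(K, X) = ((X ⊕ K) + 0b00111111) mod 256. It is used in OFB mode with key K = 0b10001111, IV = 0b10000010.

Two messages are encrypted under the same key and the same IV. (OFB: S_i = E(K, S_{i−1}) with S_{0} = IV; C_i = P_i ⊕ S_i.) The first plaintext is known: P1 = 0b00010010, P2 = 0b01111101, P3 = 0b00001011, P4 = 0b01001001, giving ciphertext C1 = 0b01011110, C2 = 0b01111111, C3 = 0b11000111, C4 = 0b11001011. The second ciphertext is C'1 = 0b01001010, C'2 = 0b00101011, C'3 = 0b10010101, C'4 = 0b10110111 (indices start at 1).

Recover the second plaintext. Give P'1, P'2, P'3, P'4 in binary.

In OFB with a reused IV, both messages share the same keystream S_i, so C_i ⊕ C'_i = P_i ⊕ P'_i and thus P'_i = P_i ⊕ C_i ⊕ C'_i.
P'1: 0b00010010 ⊕ 0b01011110 ⊕ 0b01001010 = 0b00000110.
P'2: 0b01111101 ⊕ 0b01111111 ⊕ 0b00101011 = 0b00101001.
P'3: 0b00001011 ⊕ 0b11000111 ⊕ 0b10010101 = 0b01011001.
P'4: 0b01001001 ⊕ 0b11001011 ⊕ 0b10110111 = 0b00110101.

P'1 = 0b00000110, P'2 = 0b00101001, P'3 = 0b01011001, P'4 = 0b00110101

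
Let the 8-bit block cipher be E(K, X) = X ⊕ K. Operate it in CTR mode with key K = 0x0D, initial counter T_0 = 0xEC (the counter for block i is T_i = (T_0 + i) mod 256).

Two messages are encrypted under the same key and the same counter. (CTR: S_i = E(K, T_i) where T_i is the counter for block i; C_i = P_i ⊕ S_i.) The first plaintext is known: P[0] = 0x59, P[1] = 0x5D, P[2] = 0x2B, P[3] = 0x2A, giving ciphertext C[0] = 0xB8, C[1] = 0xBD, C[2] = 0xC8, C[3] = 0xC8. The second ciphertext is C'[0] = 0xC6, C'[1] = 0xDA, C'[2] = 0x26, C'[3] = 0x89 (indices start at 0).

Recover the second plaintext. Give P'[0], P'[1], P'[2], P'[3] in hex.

In CTR with a reused counter, both messages share the same keystream S_i, so C_i ⊕ C'_i = P_i ⊕ P'_i and thus P'_i = P_i ⊕ C_i ⊕ C'_i.
P'[0]: 0x59 ⊕ 0xB8 ⊕ 0xC6 = 0x27.
P'[1]: 0x5D ⊕ 0xBD ⊕ 0xDA = 0x3A.
P'[2]: 0x2B ⊕ 0xC8 ⊕ 0x26 = 0xC5.
P'[3]: 0x2A ⊕ 0xC8 ⊕ 0x89 = 0x6B.

P'[0] = 0x27, P'[1] = 0x3A, P'[2] = 0xC5, P'[3] = 0x6B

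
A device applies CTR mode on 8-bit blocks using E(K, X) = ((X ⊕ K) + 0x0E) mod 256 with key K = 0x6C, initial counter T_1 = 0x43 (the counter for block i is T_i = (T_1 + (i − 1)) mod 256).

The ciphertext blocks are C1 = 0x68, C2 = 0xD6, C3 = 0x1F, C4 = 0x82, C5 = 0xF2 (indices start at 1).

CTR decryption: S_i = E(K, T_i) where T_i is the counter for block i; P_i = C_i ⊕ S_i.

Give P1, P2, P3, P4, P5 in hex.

P1: T = 0x43, S = E(K, T) = 0x3D; 0x68 ⊕ 0x3D = 0x55.
P2: T = 0x44, S = E(K, T) = 0x36; 0xD6 ⊕ 0x36 = 0xE0.
P3: T = 0x45, S = E(K, T) = 0x37; 0x1F ⊕ 0x37 = 0x28.
P4: T = 0x46, S = E(K, T) = 0x38; 0x82 ⊕ 0x38 = 0xBA.
P5: T = 0x47, S = E(K, T) = 0x39; 0xF2 ⊕ 0x39 = 0xCB.

P1 = 0x55, P2 = 0xE0, P3 = 0x28, P4 = 0xBA, P5 = 0xCB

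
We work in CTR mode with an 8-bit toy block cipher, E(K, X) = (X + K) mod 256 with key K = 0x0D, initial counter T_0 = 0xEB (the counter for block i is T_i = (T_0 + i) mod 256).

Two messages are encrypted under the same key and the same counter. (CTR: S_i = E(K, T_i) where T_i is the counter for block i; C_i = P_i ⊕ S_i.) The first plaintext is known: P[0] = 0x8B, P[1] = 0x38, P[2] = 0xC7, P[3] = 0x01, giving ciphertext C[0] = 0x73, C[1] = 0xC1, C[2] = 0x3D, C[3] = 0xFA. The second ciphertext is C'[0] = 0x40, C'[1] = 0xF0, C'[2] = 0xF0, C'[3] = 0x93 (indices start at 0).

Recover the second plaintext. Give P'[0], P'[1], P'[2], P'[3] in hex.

P'[0] = 0xB8, P'[1] = 0x09, P'[2] = 0x0A, P'[3] = 0x68

In CTR with a reused counter, both messages share the same keystream S_i, so C_i ⊕ C'_i = P_i ⊕ P'_i and thus P'_i = P_i ⊕ C_i ⊕ C'_i.
P'[0]: 0x8B ⊕ 0x73 ⊕ 0x40 = 0xB8.
P'[1]: 0x38 ⊕ 0xC1 ⊕ 0xF0 = 0x09.
P'[2]: 0xC7 ⊕ 0x3D ⊕ 0xF0 = 0x0A.
P'[3]: 0x01 ⊕ 0xFA ⊕ 0x93 = 0x68.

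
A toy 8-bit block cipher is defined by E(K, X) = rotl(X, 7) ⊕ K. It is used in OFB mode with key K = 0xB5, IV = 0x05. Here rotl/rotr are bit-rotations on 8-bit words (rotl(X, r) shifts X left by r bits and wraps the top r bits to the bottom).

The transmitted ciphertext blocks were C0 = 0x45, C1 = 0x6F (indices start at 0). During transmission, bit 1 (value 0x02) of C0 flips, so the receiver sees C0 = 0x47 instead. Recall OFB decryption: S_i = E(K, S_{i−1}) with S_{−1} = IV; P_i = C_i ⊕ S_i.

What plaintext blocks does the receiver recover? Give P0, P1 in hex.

P0 = 0x70, P1 = 0x41

Only C0 changed, to 0x47. In OFB, a change in C_i flips the same bit in P_i only; the keystream is unaffected. Decrypting the received ciphertext:
P0: S = E(K, 0x05) = 0x37; 0x47 ⊕ 0x37 = 0x70.
P1: S = E(K, 0x37) = 0x2E; 0x6F ⊕ 0x2E = 0x41.
Blocks that differ from the original plaintext: P0.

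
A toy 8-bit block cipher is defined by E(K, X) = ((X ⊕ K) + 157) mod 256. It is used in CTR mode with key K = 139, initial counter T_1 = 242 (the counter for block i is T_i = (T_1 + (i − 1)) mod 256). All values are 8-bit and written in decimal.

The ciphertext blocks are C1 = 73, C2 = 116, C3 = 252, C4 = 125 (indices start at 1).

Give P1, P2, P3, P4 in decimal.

CTR decryption: S_i = E(K, T_i) where T_i is the counter for block i; P_i = C_i ⊕ S_i.
P1: T = 242, S = E(K, T) = 22; 73 ⊕ 22 = 95.
P2: T = 243, S = E(K, T) = 21; 116 ⊕ 21 = 97.
P3: T = 244, S = E(K, T) = 28; 252 ⊕ 28 = 224.
P4: T = 245, S = E(K, T) = 27; 125 ⊕ 27 = 102.

P1 = 95, P2 = 97, P3 = 224, P4 = 102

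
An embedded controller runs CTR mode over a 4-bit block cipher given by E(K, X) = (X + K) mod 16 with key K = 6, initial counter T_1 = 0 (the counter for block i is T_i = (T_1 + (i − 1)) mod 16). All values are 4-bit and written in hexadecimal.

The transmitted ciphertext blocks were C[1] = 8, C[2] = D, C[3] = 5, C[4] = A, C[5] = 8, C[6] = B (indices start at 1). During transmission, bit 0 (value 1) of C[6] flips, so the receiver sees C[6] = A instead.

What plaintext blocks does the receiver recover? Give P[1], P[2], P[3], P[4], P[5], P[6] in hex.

P[1] = E, P[2] = A, P[3] = D, P[4] = 3, P[5] = 2, P[6] = 1

CTR decryption: S_i = E(K, T_i) where T_i is the counter for block i; P_i = C_i ⊕ S_i.
Only C[6] changed, to A. In CTR, a change in C_i flips the same bit in P_i only; the keystream is unaffected. Decrypting the received ciphertext:
P[1]: T = 0, S = E(K, T) = 6; 8 ⊕ 6 = E.
P[2]: T = 1, S = E(K, T) = 7; D ⊕ 7 = A.
P[3]: T = 2, S = E(K, T) = 8; 5 ⊕ 8 = D.
P[4]: T = 3, S = E(K, T) = 9; A ⊕ 9 = 3.
P[5]: T = 4, S = E(K, T) = A; 8 ⊕ A = 2.
P[6]: T = 5, S = E(K, T) = B; A ⊕ B = 1.
Blocks that differ from the original plaintext: P[6].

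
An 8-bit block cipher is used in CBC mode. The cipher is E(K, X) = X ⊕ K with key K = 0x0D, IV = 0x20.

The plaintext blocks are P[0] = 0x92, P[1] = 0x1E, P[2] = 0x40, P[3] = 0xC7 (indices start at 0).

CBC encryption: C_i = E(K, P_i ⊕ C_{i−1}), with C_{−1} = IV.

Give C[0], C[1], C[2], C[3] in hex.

C[0]: P[0] ⊕ 0x20 = 0xB2; E(K, 0xB2) = 0xBF.
C[1]: P[1] ⊕ 0xBF = 0xA1; E(K, 0xA1) = 0xAC.
C[2]: P[2] ⊕ 0xAC = 0xEC; E(K, 0xEC) = 0xE1.
C[3]: P[3] ⊕ 0xE1 = 0x26; E(K, 0x26) = 0x2B.

C[0] = 0xBF, C[1] = 0xAC, C[2] = 0xE1, C[3] = 0x2B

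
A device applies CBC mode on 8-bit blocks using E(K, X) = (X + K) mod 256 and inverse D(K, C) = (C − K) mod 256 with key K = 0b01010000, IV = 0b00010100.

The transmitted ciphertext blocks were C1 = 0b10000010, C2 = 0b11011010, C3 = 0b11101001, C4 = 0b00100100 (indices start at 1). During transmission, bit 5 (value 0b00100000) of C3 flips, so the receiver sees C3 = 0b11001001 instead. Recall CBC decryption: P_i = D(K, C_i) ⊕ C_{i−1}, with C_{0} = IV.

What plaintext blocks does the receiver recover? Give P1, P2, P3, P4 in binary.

P1 = 0b00100110, P2 = 0b00001000, P3 = 0b10100011, P4 = 0b00011101

Only C3 changed, to 0b11001001. In CBC, a change in C_i garbles P_i and flips the same bit in P_{i+1}. Decrypting the received ciphertext:
P1: D(K, 0b10000010) = 0b00110010; 0b00110010 ⊕ 0b00010100 = 0b00100110.
P2: D(K, 0b11011010) = 0b10001010; 0b10001010 ⊕ 0b10000010 = 0b00001000.
P3: D(K, 0b11001001) = 0b01111001; 0b01111001 ⊕ 0b11011010 = 0b10100011.
P4: D(K, 0b00100100) = 0b11010100; 0b11010100 ⊕ 0b11001001 = 0b00011101.
Blocks that differ from the original plaintext: P3, P4.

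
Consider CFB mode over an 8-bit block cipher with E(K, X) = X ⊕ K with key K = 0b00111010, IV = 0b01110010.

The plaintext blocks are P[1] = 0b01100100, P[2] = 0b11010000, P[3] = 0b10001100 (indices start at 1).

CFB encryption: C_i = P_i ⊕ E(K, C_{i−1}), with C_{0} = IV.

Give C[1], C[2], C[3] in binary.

C[1]: E(K, 0b01110010) = 0b01001000; 0b01100100 ⊕ 0b01001000 = 0b00101100.
C[2]: E(K, 0b00101100) = 0b00010110; 0b11010000 ⊕ 0b00010110 = 0b11000110.
C[3]: E(K, 0b11000110) = 0b11111100; 0b10001100 ⊕ 0b11111100 = 0b01110000.

C[1] = 0b00101100, C[2] = 0b11000110, C[3] = 0b01110000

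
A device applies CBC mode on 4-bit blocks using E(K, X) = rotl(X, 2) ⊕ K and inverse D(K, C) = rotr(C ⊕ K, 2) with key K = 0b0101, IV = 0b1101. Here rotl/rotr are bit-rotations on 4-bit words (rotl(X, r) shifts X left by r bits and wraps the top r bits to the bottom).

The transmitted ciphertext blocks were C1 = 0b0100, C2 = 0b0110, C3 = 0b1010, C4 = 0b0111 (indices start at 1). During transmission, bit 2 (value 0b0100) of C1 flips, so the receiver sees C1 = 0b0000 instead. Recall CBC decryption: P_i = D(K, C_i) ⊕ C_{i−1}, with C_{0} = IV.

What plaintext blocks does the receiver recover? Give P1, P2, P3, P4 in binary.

Only C1 changed, to 0b0000. In CBC, a change in C_i garbles P_i and flips the same bit in P_{i+1}. Decrypting the received ciphertext:
P1: D(K, 0b0000) = 0b0101; 0b0101 ⊕ 0b1101 = 0b1000.
P2: D(K, 0b0110) = 0b1100; 0b1100 ⊕ 0b0000 = 0b1100.
P3: D(K, 0b1010) = 0b1111; 0b1111 ⊕ 0b0110 = 0b1001.
P4: D(K, 0b0111) = 0b1000; 0b1000 ⊕ 0b1010 = 0b0010.
Blocks that differ from the original plaintext: P1, P2.

P1 = 0b1000, P2 = 0b1100, P3 = 0b1001, P4 = 0b0010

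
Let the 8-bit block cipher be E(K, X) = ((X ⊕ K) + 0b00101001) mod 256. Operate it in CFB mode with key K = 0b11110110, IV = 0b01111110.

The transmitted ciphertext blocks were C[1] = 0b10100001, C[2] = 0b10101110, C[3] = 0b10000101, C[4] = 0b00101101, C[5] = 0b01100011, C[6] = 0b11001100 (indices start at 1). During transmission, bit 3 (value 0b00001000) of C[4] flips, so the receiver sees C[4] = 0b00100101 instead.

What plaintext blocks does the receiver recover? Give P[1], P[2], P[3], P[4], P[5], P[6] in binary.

P[1] = 0b00010000, P[2] = 0b00101110, P[3] = 0b00000100, P[4] = 0b10111001, P[5] = 0b10011111, P[6] = 0b01110010

CFB decryption: P_i = C_i ⊕ E(K, C_{i−1}), with C_{0} = IV.
Only C[4] changed, to 0b00100101. In CFB, a change in C_i flips the same bit in P_i and garbles P_{i+1}. Decrypting the received ciphertext:
P[1]: E(K, 0b01111110) = 0b10110001; 0b10100001 ⊕ 0b10110001 = 0b00010000.
P[2]: E(K, 0b10100001) = 0b10000000; 0b10101110 ⊕ 0b10000000 = 0b00101110.
P[3]: E(K, 0b10101110) = 0b10000001; 0b10000101 ⊕ 0b10000001 = 0b00000100.
P[4]: E(K, 0b10000101) = 0b10011100; 0b00100101 ⊕ 0b10011100 = 0b10111001.
P[5]: E(K, 0b00100101) = 0b11111100; 0b01100011 ⊕ 0b11111100 = 0b10011111.
P[6]: E(K, 0b01100011) = 0b10111110; 0b11001100 ⊕ 0b10111110 = 0b01110010.
Blocks that differ from the original plaintext: P[4], P[5].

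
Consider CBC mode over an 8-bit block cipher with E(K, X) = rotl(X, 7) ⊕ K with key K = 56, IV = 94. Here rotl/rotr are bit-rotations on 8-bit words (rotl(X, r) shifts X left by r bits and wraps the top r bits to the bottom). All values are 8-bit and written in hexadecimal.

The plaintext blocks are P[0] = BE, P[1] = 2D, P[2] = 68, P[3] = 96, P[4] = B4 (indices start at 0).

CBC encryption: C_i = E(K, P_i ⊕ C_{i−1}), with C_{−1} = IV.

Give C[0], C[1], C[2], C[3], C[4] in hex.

C[0]: P[0] ⊕ 94 = 2A; E(K, 2A) = 43.
C[1]: P[1] ⊕ 43 = 6E; E(K, 6E) = 61.
C[2]: P[2] ⊕ 61 = 09; E(K, 09) = D2.
C[3]: P[3] ⊕ D2 = 44; E(K, 44) = 74.
C[4]: P[4] ⊕ 74 = C0; E(K, C0) = 36.

C[0] = 43, C[1] = 61, C[2] = D2, C[3] = 74, C[4] = 36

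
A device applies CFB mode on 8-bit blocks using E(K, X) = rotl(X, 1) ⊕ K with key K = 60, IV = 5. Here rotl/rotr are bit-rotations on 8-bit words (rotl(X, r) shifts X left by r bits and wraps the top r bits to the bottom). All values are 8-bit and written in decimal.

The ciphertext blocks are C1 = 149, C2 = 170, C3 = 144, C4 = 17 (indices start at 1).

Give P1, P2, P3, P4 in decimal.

P1 = 163, P2 = 189, P3 = 249, P4 = 12

CFB decryption: P_i = C_i ⊕ E(K, C_{i−1}), with C_{0} = IV.
P1: E(K, 5) = 54; 149 ⊕ 54 = 163.
P2: E(K, 149) = 23; 170 ⊕ 23 = 189.
P3: E(K, 170) = 105; 144 ⊕ 105 = 249.
P4: E(K, 144) = 29; 17 ⊕ 29 = 12.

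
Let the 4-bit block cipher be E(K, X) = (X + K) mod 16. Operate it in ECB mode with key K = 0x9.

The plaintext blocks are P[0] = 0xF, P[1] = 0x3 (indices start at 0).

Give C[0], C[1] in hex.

ECB encryption: C_i = E(K, P_i).
C[0]: E(K, 0xF) = 0x8.
C[1]: E(K, 0x3) = 0xC.

C[0] = 0x8, C[1] = 0xC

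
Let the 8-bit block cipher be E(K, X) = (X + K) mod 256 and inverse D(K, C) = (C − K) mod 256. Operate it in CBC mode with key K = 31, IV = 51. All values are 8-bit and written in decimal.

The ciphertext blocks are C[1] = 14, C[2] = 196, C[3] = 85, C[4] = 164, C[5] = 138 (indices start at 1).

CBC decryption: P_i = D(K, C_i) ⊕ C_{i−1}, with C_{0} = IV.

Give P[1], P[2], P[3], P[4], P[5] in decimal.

P[1] = 220, P[2] = 171, P[3] = 242, P[4] = 208, P[5] = 207

P[1]: D(K, 14) = 239; 239 ⊕ 51 = 220.
P[2]: D(K, 196) = 165; 165 ⊕ 14 = 171.
P[3]: D(K, 85) = 54; 54 ⊕ 196 = 242.
P[4]: D(K, 164) = 133; 133 ⊕ 85 = 208.
P[5]: D(K, 138) = 107; 107 ⊕ 164 = 207.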